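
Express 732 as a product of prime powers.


732 / 2 = 366
366 / 2 = 183
183 / 3 = 61
61 / 61 = 1
732 = 2^2 × 3 × 61


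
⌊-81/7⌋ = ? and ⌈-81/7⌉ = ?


-81/7 = -11.5714
floor = -12
ceil = -11

floor = -12, ceil = -11


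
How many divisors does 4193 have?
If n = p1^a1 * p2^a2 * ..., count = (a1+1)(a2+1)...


4193 = 7^1 × 599^1
d(4193) = (1+1) × (1+1) = 4

4 divisors


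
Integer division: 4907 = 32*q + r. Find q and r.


4907 = 32 * 153 + 11
Check: 4896 + 11 = 4907

q = 153, r = 11


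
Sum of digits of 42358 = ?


4 + 2 + 3 + 5 + 8 = 22


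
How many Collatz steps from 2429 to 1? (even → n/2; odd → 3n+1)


2429 → 7288 → 3644 → 1822 → 911 → 2734 → 1367 → 4102 → 2051 → 6154 → 3077 → 9232 → 4616 → 2308 → 1154 → 577 → 1732 → 866 → 433 → 1300 → 650 → 325 → 976 → 488 → 244 → 122 → 61 → 184 → 92 → 46 → 23 → 70 → 35 → 106 → 53 → 160 → 80 → 40 → 20 → 10 → 5 → 16 → 8 → 4 → 2 → 1
Total steps = 45

45 steps


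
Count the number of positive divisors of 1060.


1060 = 2^2 × 5^1 × 53^1
d(1060) = (2+1) × (1+1) × (1+1) = 12

12 divisors


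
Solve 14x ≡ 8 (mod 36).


GCD(14, 36) = 2 divides 8
Divide: 7x ≡ 4 (mod 18)
x ≡ 16 (mod 18)


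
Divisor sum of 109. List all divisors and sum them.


Divisors of 109: 1, 109
Sum = 1 + 109 = 110

σ(109) = 110


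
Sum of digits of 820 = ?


8 + 2 + 0 = 10


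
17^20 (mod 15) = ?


17^1 mod 15 = 2
17^2 mod 15 = 4
17^3 mod 15 = 8
17^4 mod 15 = 1
17^5 mod 15 = 2
17^6 mod 15 = 4
17^7 mod 15 = 8
17^8 mod 15 = 1
17^9 mod 15 = 2
17^10 mod 15 = 4
17^11 mod 15 = 8
17^12 mod 15 = 1
17^13 mod 15 = 2
17^14 mod 15 = 4
17^15 mod 15 = 8
17^16 mod 15 = 1
17^17 mod 15 = 2
17^18 mod 15 = 4
17^19 mod 15 = 8
17^20 mod 15 = 1


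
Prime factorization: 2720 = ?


2720 / 2 = 1360
1360 / 2 = 680
680 / 2 = 340
340 / 2 = 170
170 / 2 = 85
85 / 5 = 17
17 / 17 = 1
2720 = 2^5 × 5 × 17


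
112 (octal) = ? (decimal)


112 (base 8) = 74 (decimal)
74 (decimal) = 74 (base 10)


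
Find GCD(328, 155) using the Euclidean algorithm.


328 = 2 * 155 + 18
155 = 8 * 18 + 11
18 = 1 * 11 + 7
11 = 1 * 7 + 4
7 = 1 * 4 + 3
4 = 1 * 3 + 1
3 = 3 * 1 + 0
GCD = 1


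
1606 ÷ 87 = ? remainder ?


1606 = 87 * 18 + 40
Check: 1566 + 40 = 1606

q = 18, r = 40


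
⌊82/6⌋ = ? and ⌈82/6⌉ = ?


82/6 = 13.6667
floor = 13
ceil = 14

floor = 13, ceil = 14


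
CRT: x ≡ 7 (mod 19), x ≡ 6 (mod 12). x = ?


M = 19*12 = 228
M1 = M/19 = 12, M2 = M/12 = 19
M1^(-1) mod 19 = 8, M2^(-1) mod 12 = 7
x = 7*12*8 + 6*19*7 = 1470
1470 mod 228 = 102
Check: 102 mod 19 = 7 ✓, 102 mod 12 = 6 ✓

x ≡ 102 (mod 228)


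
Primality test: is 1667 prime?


Check divisors up to sqrt(1667) = 40.8289
No divisors found.
1667 is prime.

Yes, 1667 is prime


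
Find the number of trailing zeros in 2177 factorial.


floor(2177/5) = 435
floor(2177/25) = 87
floor(2177/125) = 17
floor(2177/625) = 3
Total = 542

542 trailing zeros


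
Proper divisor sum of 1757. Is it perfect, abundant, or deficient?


Proper divisors: 1, 7, 251
Sum = 1 + 7 + 251 = 259
259 < 1757 → deficient

s(1757) = 259 (deficient)


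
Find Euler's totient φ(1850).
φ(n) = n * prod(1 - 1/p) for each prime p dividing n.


1850 = 2 × 5^2 × 37
Prime factors: 2, 5, 37
φ(1850) = 1850 × (1-1/2) × (1-1/5) × (1-1/37)
= 1850 × 1/2 × 4/5 × 36/37 = 720

φ(1850) = 720


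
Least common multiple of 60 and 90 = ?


GCD(60, 90) = 30
LCM = 60*90/30 = 5400/30 = 180

LCM = 180


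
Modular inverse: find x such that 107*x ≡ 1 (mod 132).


Use the extended Euclidean algorithm on (132, 107); each row r = 132*s + 107*t:
r=132, s=1, t=0
r=107, s=0, t=1
q=1: r=25, s=1, t=-1   [132*(1) + 107*(-1) = 25]
q=4: r=7, s=-4, t=5   [132*(-4) + 107*(5) = 7]
q=3: r=4, s=13, t=-16   [132*(13) + 107*(-16) = 4]
q=1: r=3, s=-17, t=21   [132*(-17) + 107*(21) = 3]
q=1: r=1, s=30, t=-37   [132*(30) + 107*(-37) = 1]
q=3: r=0, s=-107, t=132   [132*(-107) + 107*(132) = 0]
GCD = 1 with t = -37, so 107*(-37) ≡ 1 (mod 132)
Inverse = -37 mod 132 = 95
Check: 107 * 95 = 10165 ≡ 1 (mod 132)

107^(-1) ≡ 95 (mod 132)


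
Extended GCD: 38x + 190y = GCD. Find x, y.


Tabular extended Euclidean (each row: r = 38*s + 190*t):
r=38, s=1, t=0
r=190, s=0, t=1
q=0: r=38, s=1, t=0   [38*(1) + 190*(0) = 38]
q=5: r=0, s=-5, t=1   [38*(-5) + 190*(1) = 0]
GCD = 38; from the row with r=38: x=1, y=0
Check: 38*(1) + 190*(0) = 38 + 0 = 38

GCD = 38, x = 1, y = 0


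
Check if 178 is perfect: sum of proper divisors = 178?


Proper divisors of 178: 1, 2, 89
Sum = 1 + 2 + 89 = 92

No, 178 is not perfect (92 ≠ 178)


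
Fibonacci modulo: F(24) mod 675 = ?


F(k) mod 675 for k=1..24:
1, 1, 2, 3, 5, 8, 13, 21, 34, 55, 89, 144, 233, 377, 610, 312, 247, 559, 131, 15, 146, 161, 307, 468
F(24) mod 675 = 468


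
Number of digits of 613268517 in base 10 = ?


613268517 has 9 digits in base 10
floor(log10(613268517)) + 1 = floor(8.7877) + 1 = 9

9 digits (base 10)


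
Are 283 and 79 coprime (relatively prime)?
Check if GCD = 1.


Euclidean algorithm:
283 = 3 * 79 + 46
79 = 1 * 46 + 33
46 = 1 * 33 + 13
33 = 2 * 13 + 7
13 = 1 * 7 + 6
7 = 1 * 6 + 1
6 = 6 * 1 + 0
GCD(283, 79) = 1

Yes, coprime (GCD = 1)


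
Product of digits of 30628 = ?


3 × 0 × 6 × 2 × 8 = 0


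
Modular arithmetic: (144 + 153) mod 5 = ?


144 + 153 = 297
297 mod 5 = 2


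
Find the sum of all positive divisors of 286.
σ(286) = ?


Divisors of 286: 1, 2, 11, 13, 22, 26, 143, 286
Sum = 1 + 2 + 11 + 13 + 22 + 26 + 143 + 286 = 504

σ(286) = 504


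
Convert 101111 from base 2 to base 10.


101111 (base 2) = 47 (decimal)
47 (decimal) = 47 (base 10)


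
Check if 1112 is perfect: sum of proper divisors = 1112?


Proper divisors of 1112: 1, 2, 4, 8, 139, 278, 556
Sum = 1 + 2 + 4 + 8 + 139 + 278 + 556 = 988

No, 1112 is not perfect (988 ≠ 1112)


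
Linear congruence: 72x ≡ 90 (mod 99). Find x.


GCD(72, 99) = 9 divides 90
Divide: 8x ≡ 10 (mod 11)
x ≡ 4 (mod 11)


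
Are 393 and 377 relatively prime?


Euclidean algorithm:
393 = 1 * 377 + 16
377 = 23 * 16 + 9
16 = 1 * 9 + 7
9 = 1 * 7 + 2
7 = 3 * 2 + 1
2 = 2 * 1 + 0
GCD(393, 377) = 1

Yes, coprime (GCD = 1)


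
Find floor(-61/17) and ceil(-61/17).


-61/17 = -3.5882
floor = -4
ceil = -3

floor = -4, ceil = -3


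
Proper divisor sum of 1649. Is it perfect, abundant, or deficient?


Proper divisors: 1, 17, 97
Sum = 1 + 17 + 97 = 115
115 < 1649 → deficient

s(1649) = 115 (deficient)


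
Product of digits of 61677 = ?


6 × 1 × 6 × 7 × 7 = 1764


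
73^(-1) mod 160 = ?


Use the extended Euclidean algorithm on (160, 73); each row r = 160*s + 73*t:
r=160, s=1, t=0
r=73, s=0, t=1
q=2: r=14, s=1, t=-2   [160*(1) + 73*(-2) = 14]
q=5: r=3, s=-5, t=11   [160*(-5) + 73*(11) = 3]
q=4: r=2, s=21, t=-46   [160*(21) + 73*(-46) = 2]
q=1: r=1, s=-26, t=57   [160*(-26) + 73*(57) = 1]
q=2: r=0, s=73, t=-160   [160*(73) + 73*(-160) = 0]
GCD = 1 with t = 57, so 73*(57) ≡ 1 (mod 160)
Inverse = 57 mod 160 = 57
Check: 73 * 57 = 4161 ≡ 1 (mod 160)

73^(-1) ≡ 57 (mod 160)


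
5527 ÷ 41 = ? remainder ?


5527 = 41 * 134 + 33
Check: 5494 + 33 = 5527

q = 134, r = 33


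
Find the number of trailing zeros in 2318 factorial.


floor(2318/5) = 463
floor(2318/25) = 92
floor(2318/125) = 18
floor(2318/625) = 3
Total = 576

576 trailing zeros


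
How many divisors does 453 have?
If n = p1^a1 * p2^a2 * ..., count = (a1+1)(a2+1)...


453 = 3^1 × 151^1
d(453) = (1+1) × (1+1) = 4

4 divisors


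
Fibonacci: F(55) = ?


Sequence: 1, 1, 2, 3, 5, 8, 13, 21, 34, 55, 89, 144, 233, 377, 610, 987, 1597, 2584, 4181, 6765, 10946, 17711, 28657, 46368, 75025, 121393, 196418, 317811, 514229, 832040, 1346269, 2178309, 3524578, 5702887, 9227465, 14930352, 24157817, 39088169, 63245986, 102334155, 165580141, 267914296, 433494437, 701408733, 1134903170, 1836311903, 2971215073, 4807526976, 7778742049, 12586269025, 20365011074, 32951280099, 53316291173, 86267571272, 139583862445
F(55) = 139583862445


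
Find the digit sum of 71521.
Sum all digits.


7 + 1 + 5 + 2 + 1 = 16


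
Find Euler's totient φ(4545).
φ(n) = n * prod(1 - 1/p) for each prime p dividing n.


4545 = 3^2 × 5 × 101
Prime factors: 3, 5, 101
φ(4545) = 4545 × (1-1/3) × (1-1/5) × (1-1/101)
= 4545 × 2/3 × 4/5 × 100/101 = 2400

φ(4545) = 2400


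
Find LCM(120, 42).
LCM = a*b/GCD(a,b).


GCD(120, 42) = 6
LCM = 120*42/6 = 5040/6 = 840

LCM = 840


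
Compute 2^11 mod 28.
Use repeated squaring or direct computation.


2^1 mod 28 = 2
2^2 mod 28 = 4
2^3 mod 28 = 8
2^4 mod 28 = 16
2^5 mod 28 = 4
2^6 mod 28 = 8
2^7 mod 28 = 16
2^8 mod 28 = 4
2^9 mod 28 = 8
2^10 mod 28 = 16
2^11 mod 28 = 4


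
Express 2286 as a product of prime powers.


2286 / 2 = 1143
1143 / 3 = 381
381 / 3 = 127
127 / 127 = 1
2286 = 2 × 3^2 × 127


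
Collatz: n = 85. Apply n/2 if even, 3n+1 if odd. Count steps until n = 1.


85 → 256 → 128 → 64 → 32 → 16 → 8 → 4 → 2 → 1
Total steps = 9

9 steps


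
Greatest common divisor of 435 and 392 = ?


435 = 1 * 392 + 43
392 = 9 * 43 + 5
43 = 8 * 5 + 3
5 = 1 * 3 + 2
3 = 1 * 2 + 1
2 = 2 * 1 + 0
GCD = 1


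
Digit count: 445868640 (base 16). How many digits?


445868640 in base 16 = 1A936A60
Number of digits = 8

8 digits (base 16)


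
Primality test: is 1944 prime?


1944 / 2 = 972 (exact division)
1944 is NOT prime.

No, 1944 is not prime


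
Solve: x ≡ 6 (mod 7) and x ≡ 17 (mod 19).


M = 7*19 = 133
M1 = M/7 = 19, M2 = M/19 = 7
M1^(-1) mod 7 = 3, M2^(-1) mod 19 = 11
x = 6*19*3 + 17*7*11 = 1651
1651 mod 133 = 55
Check: 55 mod 7 = 6 ✓, 55 mod 19 = 17 ✓

x ≡ 55 (mod 133)


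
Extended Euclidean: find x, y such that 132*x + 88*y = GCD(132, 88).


Tabular extended Euclidean (each row: r = 132*s + 88*t):
r=132, s=1, t=0
r=88, s=0, t=1
q=1: r=44, s=1, t=-1   [132*(1) + 88*(-1) = 44]
q=2: r=0, s=-2, t=3   [132*(-2) + 88*(3) = 0]
GCD = 44; from the row with r=44: x=1, y=-1
Check: 132*(1) + 88*(-1) = 132 - 88 = 44

GCD = 44, x = 1, y = -1


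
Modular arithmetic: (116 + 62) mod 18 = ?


116 + 62 = 178
178 mod 18 = 16


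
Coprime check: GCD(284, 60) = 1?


Euclidean algorithm:
284 = 4 * 60 + 44
60 = 1 * 44 + 16
44 = 2 * 16 + 12
16 = 1 * 12 + 4
12 = 3 * 4 + 0
GCD(284, 60) = 4

No, not coprime (GCD = 4)


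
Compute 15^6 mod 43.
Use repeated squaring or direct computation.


15^1 mod 43 = 15
15^2 mod 43 = 10
15^3 mod 43 = 21
15^4 mod 43 = 14
15^5 mod 43 = 38
15^6 mod 43 = 11


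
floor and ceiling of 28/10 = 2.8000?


28/10 = 2.8000
floor = 2
ceil = 3

floor = 2, ceil = 3


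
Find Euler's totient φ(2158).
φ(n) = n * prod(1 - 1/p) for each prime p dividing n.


2158 = 2 × 13 × 83
Prime factors: 2, 13, 83
φ(2158) = 2158 × (1-1/2) × (1-1/13) × (1-1/83)
= 2158 × 1/2 × 12/13 × 82/83 = 984

φ(2158) = 984


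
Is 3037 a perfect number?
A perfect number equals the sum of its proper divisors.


Proper divisors of 3037: 1
Sum = 1 = 1

No, 3037 is not perfect (1 ≠ 3037)


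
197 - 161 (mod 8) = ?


197 - 161 = 36
36 mod 8 = 4


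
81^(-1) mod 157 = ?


Use the extended Euclidean algorithm on (157, 81); each row r = 157*s + 81*t:
r=157, s=1, t=0
r=81, s=0, t=1
q=1: r=76, s=1, t=-1   [157*(1) + 81*(-1) = 76]
q=1: r=5, s=-1, t=2   [157*(-1) + 81*(2) = 5]
q=15: r=1, s=16, t=-31   [157*(16) + 81*(-31) = 1]
q=5: r=0, s=-81, t=157   [157*(-81) + 81*(157) = 0]
GCD = 1 with t = -31, so 81*(-31) ≡ 1 (mod 157)
Inverse = -31 mod 157 = 126
Check: 81 * 126 = 10206 ≡ 1 (mod 157)

81^(-1) ≡ 126 (mod 157)


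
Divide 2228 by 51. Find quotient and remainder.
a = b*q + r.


2228 = 51 * 43 + 35
Check: 2193 + 35 = 2228

q = 43, r = 35


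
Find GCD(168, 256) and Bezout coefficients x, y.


Tabular extended Euclidean (each row: r = 168*s + 256*t):
r=168, s=1, t=0
r=256, s=0, t=1
q=0: r=168, s=1, t=0   [168*(1) + 256*(0) = 168]
q=1: r=88, s=-1, t=1   [168*(-1) + 256*(1) = 88]
q=1: r=80, s=2, t=-1   [168*(2) + 256*(-1) = 80]
q=1: r=8, s=-3, t=2   [168*(-3) + 256*(2) = 8]
q=10: r=0, s=32, t=-21   [168*(32) + 256*(-21) = 0]
GCD = 8; from the row with r=8: x=-3, y=2
Check: 168*(-3) + 256*(2) = -504 + 512 = 8

GCD = 8, x = -3, y = 2


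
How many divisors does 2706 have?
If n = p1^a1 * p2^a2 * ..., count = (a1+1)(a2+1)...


2706 = 2^1 × 3^1 × 11^1 × 41^1
d(2706) = (1+1) × (1+1) × (1+1) × (1+1) = 16

16 divisors


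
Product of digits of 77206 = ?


7 × 7 × 2 × 0 × 6 = 0


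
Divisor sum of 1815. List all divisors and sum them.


Divisors of 1815: 1, 3, 5, 11, 15, 33, 55, 121, 165, 363, 605, 1815
Sum = 1 + 3 + 5 + 11 + 15 + 33 + 55 + 121 + 165 + 363 + 605 + 1815 = 3192

σ(1815) = 3192


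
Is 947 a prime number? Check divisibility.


Check divisors up to sqrt(947) = 30.7734
No divisors found.
947 is prime.

Yes, 947 is prime


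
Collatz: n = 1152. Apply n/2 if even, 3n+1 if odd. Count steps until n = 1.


1152 → 576 → 288 → 144 → 72 → 36 → 18 → 9 → 28 → 14 → 7 → 22 → 11 → 34 → 17 → 52 → 26 → 13 → 40 → 20 → 10 → 5 → 16 → 8 → 4 → 2 → 1
Total steps = 26

26 steps


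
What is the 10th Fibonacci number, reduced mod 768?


F(k) mod 768 for k=1..10:
1, 1, 2, 3, 5, 8, 13, 21, 34, 55
F(10) mod 768 = 55


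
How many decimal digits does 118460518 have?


118460518 has 9 digits in base 10
floor(log10(118460518)) + 1 = floor(8.0736) + 1 = 9

9 digits (base 10)


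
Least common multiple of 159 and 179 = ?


GCD(159, 179) = 1
LCM = 159*179/1 = 28461/1 = 28461

LCM = 28461


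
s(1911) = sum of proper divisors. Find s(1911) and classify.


Proper divisors: 1, 3, 7, 13, 21, 39, 49, 91, 147, 273, 637
Sum = 1 + 3 + 7 + 13 + 21 + 39 + 49 + 91 + 147 + 273 + 637 = 1281
1281 < 1911 → deficient

s(1911) = 1281 (deficient)


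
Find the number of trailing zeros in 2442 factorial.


floor(2442/5) = 488
floor(2442/25) = 97
floor(2442/125) = 19
floor(2442/625) = 3
Total = 607

607 trailing zeros


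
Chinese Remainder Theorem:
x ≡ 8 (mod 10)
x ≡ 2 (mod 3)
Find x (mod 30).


M = 10*3 = 30
M1 = M/10 = 3, M2 = M/3 = 10
M1^(-1) mod 10 = 7, M2^(-1) mod 3 = 1
x = 8*3*7 + 2*10*1 = 188
188 mod 30 = 8
Check: 8 mod 10 = 8 ✓, 8 mod 3 = 2 ✓

x ≡ 8 (mod 30)


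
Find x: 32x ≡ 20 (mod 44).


GCD(32, 44) = 4 divides 20
Divide: 8x ≡ 5 (mod 11)
x ≡ 2 (mod 11)


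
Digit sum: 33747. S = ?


3 + 3 + 7 + 4 + 7 = 24


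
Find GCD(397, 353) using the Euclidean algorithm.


397 = 1 * 353 + 44
353 = 8 * 44 + 1
44 = 44 * 1 + 0
GCD = 1


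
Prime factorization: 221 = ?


221 / 13 = 17
17 / 17 = 1
221 = 13 × 17


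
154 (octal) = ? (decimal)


154 (base 8) = 108 (decimal)
108 (decimal) = 108 (base 10)


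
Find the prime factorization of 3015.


3015 / 3 = 1005
1005 / 3 = 335
335 / 5 = 67
67 / 67 = 1
3015 = 3^2 × 5 × 67


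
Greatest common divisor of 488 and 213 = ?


488 = 2 * 213 + 62
213 = 3 * 62 + 27
62 = 2 * 27 + 8
27 = 3 * 8 + 3
8 = 2 * 3 + 2
3 = 1 * 2 + 1
2 = 2 * 1 + 0
GCD = 1


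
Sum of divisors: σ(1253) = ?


Divisors of 1253: 1, 7, 179, 1253
Sum = 1 + 7 + 179 + 1253 = 1440

σ(1253) = 1440


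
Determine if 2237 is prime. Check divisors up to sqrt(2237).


Check divisors up to sqrt(2237) = 47.2969
No divisors found.
2237 is prime.

Yes, 2237 is prime


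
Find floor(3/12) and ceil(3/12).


3/12 = 0.2500
floor = 0
ceil = 1

floor = 0, ceil = 1


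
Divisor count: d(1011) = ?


1011 = 3^1 × 337^1
d(1011) = (1+1) × (1+1) = 4

4 divisors


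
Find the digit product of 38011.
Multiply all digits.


3 × 8 × 0 × 1 × 1 = 0


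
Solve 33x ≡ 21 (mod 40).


GCD(33, 40) = 1, unique solution
a^(-1) mod 40 = 17
x = 17 * 21 mod 40 = 37

x ≡ 37 (mod 40)


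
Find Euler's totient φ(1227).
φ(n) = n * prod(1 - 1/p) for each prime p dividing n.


1227 = 3 × 409
Prime factors: 3, 409
φ(1227) = 1227 × (1-1/3) × (1-1/409)
= 1227 × 2/3 × 408/409 = 816

φ(1227) = 816


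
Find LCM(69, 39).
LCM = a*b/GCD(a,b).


GCD(69, 39) = 3
LCM = 69*39/3 = 2691/3 = 897

LCM = 897


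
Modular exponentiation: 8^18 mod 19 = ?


8^1 mod 19 = 8
8^2 mod 19 = 7
8^3 mod 19 = 18
8^4 mod 19 = 11
8^5 mod 19 = 12
8^6 mod 19 = 1
8^7 mod 19 = 8
8^8 mod 19 = 7
8^9 mod 19 = 18
8^10 mod 19 = 11
8^11 mod 19 = 12
8^12 mod 19 = 1
8^13 mod 19 = 8
8^14 mod 19 = 7
8^15 mod 19 = 18
8^16 mod 19 = 11
8^17 mod 19 = 12
8^18 mod 19 = 1


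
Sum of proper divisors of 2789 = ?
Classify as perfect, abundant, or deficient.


Proper divisors: 1
Sum = 1 = 1
1 < 2789 → deficient

s(2789) = 1 (deficient)


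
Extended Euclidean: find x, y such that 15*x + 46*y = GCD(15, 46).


Tabular extended Euclidean (each row: r = 15*s + 46*t):
r=15, s=1, t=0
r=46, s=0, t=1
q=0: r=15, s=1, t=0   [15*(1) + 46*(0) = 15]
q=3: r=1, s=-3, t=1   [15*(-3) + 46*(1) = 1]
q=15: r=0, s=46, t=-15   [15*(46) + 46*(-15) = 0]
GCD = 1; from the row with r=1: x=-3, y=1
Check: 15*(-3) + 46*(1) = -45 + 46 = 1

GCD = 1, x = -3, y = 1


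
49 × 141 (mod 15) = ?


49 × 141 = 6909
6909 mod 15 = 9


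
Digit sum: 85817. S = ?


8 + 5 + 8 + 1 + 7 = 29


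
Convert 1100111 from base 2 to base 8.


1100111 (base 2) = 103 (decimal)
103 (decimal) = 147 (base 8)


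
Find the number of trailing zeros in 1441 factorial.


floor(1441/5) = 288
floor(1441/25) = 57
floor(1441/125) = 11
floor(1441/625) = 2
Total = 358

358 trailing zeros


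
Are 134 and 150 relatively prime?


Euclidean algorithm:
150 = 1 * 134 + 16
134 = 8 * 16 + 6
16 = 2 * 6 + 4
6 = 1 * 4 + 2
4 = 2 * 2 + 0
GCD(134, 150) = 2

No, not coprime (GCD = 2)


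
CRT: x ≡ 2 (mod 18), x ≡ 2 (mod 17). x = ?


M = 18*17 = 306
M1 = M/18 = 17, M2 = M/17 = 18
M1^(-1) mod 18 = 17, M2^(-1) mod 17 = 1
x = 2*17*17 + 2*18*1 = 614
614 mod 306 = 2
Check: 2 mod 18 = 2 ✓, 2 mod 17 = 2 ✓

x ≡ 2 (mod 306)


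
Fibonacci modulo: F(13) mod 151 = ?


F(k) mod 151 for k=1..13:
1, 1, 2, 3, 5, 8, 13, 21, 34, 55, 89, 144, 82
F(13) mod 151 = 82


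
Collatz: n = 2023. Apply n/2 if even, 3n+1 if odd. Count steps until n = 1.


2023 → 6070 → 3035 → 9106 → 4553 → 13660 → 6830 → 3415 → 10246 → 5123 → 15370 → 7685 → 23056 → 11528 → 5764 → 2882 → 1441 → 4324 → 2162 → 1081 → 3244 → 1622 → 811 → 2434 → 1217 → 3652 → 1826 → 913 → 2740 → 1370 → 685 → 2056 → 1028 → 514 → 257 → 772 → 386 → 193 → 580 → 290 → 145 → 436 → 218 → 109 → 328 → 164 → 82 → 41 → 124 → 62 → 31 → 94 → 47 → 142 → 71 → 214 → 107 → 322 → 161 → 484 → 242 → 121 → 364 → 182 → 91 → 274 → 137 → 412 → 206 → 103 → 310 → 155 → 466 → 233 → 700 → 350 → 175 → 526 → 263 → 790 → 395 → 1186 → 593 → 1780 → 890 → 445 → 1336 → 668 → 334 → 167 → 502 → 251 → 754 → 377 → 1132 → 566 → 283 → 850 → 425 → 1276 → 638 → 319 → 958 → 479 → 1438 → 719 → 2158 → 1079 → 3238 → 1619 → 4858 → 2429 → 7288 → 3644 → 1822 → 911 → 2734 → 1367 → 4102 → 2051 → 6154 → 3077 → 9232 → 4616 → 2308 → 1154 → 577 → 1732 → 866 → 433 → 1300 → 650 → 325 → 976 → 488 → 244 → 122 → 61 → 184 → 92 → 46 → 23 → 70 → 35 → 106 → 53 → 160 → 80 → 40 → 20 → 10 → 5 → 16 → 8 → 4 → 2 → 1
Total steps = 156

156 steps


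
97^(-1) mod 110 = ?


Use the extended Euclidean algorithm on (110, 97); each row r = 110*s + 97*t:
r=110, s=1, t=0
r=97, s=0, t=1
q=1: r=13, s=1, t=-1   [110*(1) + 97*(-1) = 13]
q=7: r=6, s=-7, t=8   [110*(-7) + 97*(8) = 6]
q=2: r=1, s=15, t=-17   [110*(15) + 97*(-17) = 1]
q=6: r=0, s=-97, t=110   [110*(-97) + 97*(110) = 0]
GCD = 1 with t = -17, so 97*(-17) ≡ 1 (mod 110)
Inverse = -17 mod 110 = 93
Check: 97 * 93 = 9021 ≡ 1 (mod 110)

97^(-1) ≡ 93 (mod 110)


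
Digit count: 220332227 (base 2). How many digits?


220332227 in base 2 = 1101001000100000000011000011
Number of digits = 28

28 digits (base 2)


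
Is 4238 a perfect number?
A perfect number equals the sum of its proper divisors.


Proper divisors of 4238: 1, 2, 13, 26, 163, 326, 2119
Sum = 1 + 2 + 13 + 26 + 163 + 326 + 2119 = 2650

No, 4238 is not perfect (2650 ≠ 4238)


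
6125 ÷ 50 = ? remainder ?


6125 = 50 * 122 + 25
Check: 6100 + 25 = 6125

q = 122, r = 25


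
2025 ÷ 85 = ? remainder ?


2025 = 85 * 23 + 70
Check: 1955 + 70 = 2025

q = 23, r = 70


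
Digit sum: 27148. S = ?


2 + 7 + 1 + 4 + 8 = 22


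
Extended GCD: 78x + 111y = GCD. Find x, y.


Tabular extended Euclidean (each row: r = 78*s + 111*t):
r=78, s=1, t=0
r=111, s=0, t=1
q=0: r=78, s=1, t=0   [78*(1) + 111*(0) = 78]
q=1: r=33, s=-1, t=1   [78*(-1) + 111*(1) = 33]
q=2: r=12, s=3, t=-2   [78*(3) + 111*(-2) = 12]
q=2: r=9, s=-7, t=5   [78*(-7) + 111*(5) = 9]
q=1: r=3, s=10, t=-7   [78*(10) + 111*(-7) = 3]
q=3: r=0, s=-37, t=26   [78*(-37) + 111*(26) = 0]
GCD = 3; from the row with r=3: x=10, y=-7
Check: 78*(10) + 111*(-7) = 780 - 777 = 3

GCD = 3, x = 10, y = -7


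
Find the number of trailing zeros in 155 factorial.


floor(155/5) = 31
floor(155/25) = 6
floor(155/125) = 1
Total = 38

38 trailing zeros


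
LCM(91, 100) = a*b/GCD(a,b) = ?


GCD(91, 100) = 1
LCM = 91*100/1 = 9100/1 = 9100

LCM = 9100


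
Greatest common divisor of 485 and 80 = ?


485 = 6 * 80 + 5
80 = 16 * 5 + 0
GCD = 5


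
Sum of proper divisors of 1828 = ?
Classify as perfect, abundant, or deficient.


Proper divisors: 1, 2, 4, 457, 914
Sum = 1 + 2 + 4 + 457 + 914 = 1378
1378 < 1828 → deficient

s(1828) = 1378 (deficient)


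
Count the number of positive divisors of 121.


121 = 11^2
d(121) = (2+1) = 3

3 divisors


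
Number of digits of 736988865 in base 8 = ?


736988865 in base 8 = 5373307301
Number of digits = 10

10 digits (base 8)


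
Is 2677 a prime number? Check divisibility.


Check divisors up to sqrt(2677) = 51.7397
No divisors found.
2677 is prime.

Yes, 2677 is prime


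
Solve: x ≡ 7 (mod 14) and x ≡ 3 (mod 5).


M = 14*5 = 70
M1 = M/14 = 5, M2 = M/5 = 14
M1^(-1) mod 14 = 3, M2^(-1) mod 5 = 4
x = 7*5*3 + 3*14*4 = 273
273 mod 70 = 63
Check: 63 mod 14 = 7 ✓, 63 mod 5 = 3 ✓

x ≡ 63 (mod 70)


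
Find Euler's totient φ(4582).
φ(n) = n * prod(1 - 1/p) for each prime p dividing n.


4582 = 2 × 29 × 79
Prime factors: 2, 29, 79
φ(4582) = 4582 × (1-1/2) × (1-1/29) × (1-1/79)
= 4582 × 1/2 × 28/29 × 78/79 = 2184

φ(4582) = 2184


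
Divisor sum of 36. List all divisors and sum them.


Divisors of 36: 1, 2, 3, 4, 6, 9, 12, 18, 36
Sum = 1 + 2 + 3 + 4 + 6 + 9 + 12 + 18 + 36 = 91

σ(36) = 91


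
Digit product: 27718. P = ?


2 × 7 × 7 × 1 × 8 = 784


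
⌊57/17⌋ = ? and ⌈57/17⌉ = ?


57/17 = 3.3529
floor = 3
ceil = 4

floor = 3, ceil = 4


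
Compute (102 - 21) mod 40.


102 - 21 = 81
81 mod 40 = 1


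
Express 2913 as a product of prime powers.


2913 / 3 = 971
971 / 971 = 1
2913 = 3 × 971


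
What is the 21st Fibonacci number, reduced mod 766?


F(k) mod 766 for k=1..21:
1, 1, 2, 3, 5, 8, 13, 21, 34, 55, 89, 144, 233, 377, 610, 221, 65, 286, 351, 637, 222
F(21) mod 766 = 222


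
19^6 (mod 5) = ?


19^1 mod 5 = 4
19^2 mod 5 = 1
19^3 mod 5 = 4
19^4 mod 5 = 1
19^5 mod 5 = 4
19^6 mod 5 = 1


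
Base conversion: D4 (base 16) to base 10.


D4 (base 16) = 212 (decimal)
212 (decimal) = 212 (base 10)


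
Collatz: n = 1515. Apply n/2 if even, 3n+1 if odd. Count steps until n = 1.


1515 → 4546 → 2273 → 6820 → 3410 → 1705 → 5116 → 2558 → 1279 → 3838 → 1919 → 5758 → 2879 → 8638 → 4319 → 12958 → 6479 → 19438 → 9719 → 29158 → 14579 → 43738 → 21869 → 65608 → 32804 → 16402 → 8201 → 24604 → 12302 → 6151 → 18454 → 9227 → 27682 → 13841 → 41524 → 20762 → 10381 → 31144 → 15572 → 7786 → 3893 → 11680 → 5840 → 2920 → 1460 → 730 → 365 → 1096 → 548 → 274 → 137 → 412 → 206 → 103 → 310 → 155 → 466 → 233 → 700 → 350 → 175 → 526 → 263 → 790 → 395 → 1186 → 593 → 1780 → 890 → 445 → 1336 → 668 → 334 → 167 → 502 → 251 → 754 → 377 → 1132 → 566 → 283 → 850 → 425 → 1276 → 638 → 319 → 958 → 479 → 1438 → 719 → 2158 → 1079 → 3238 → 1619 → 4858 → 2429 → 7288 → 3644 → 1822 → 911 → 2734 → 1367 → 4102 → 2051 → 6154 → 3077 → 9232 → 4616 → 2308 → 1154 → 577 → 1732 → 866 → 433 → 1300 → 650 → 325 → 976 → 488 → 244 → 122 → 61 → 184 → 92 → 46 → 23 → 70 → 35 → 106 → 53 → 160 → 80 → 40 → 20 → 10 → 5 → 16 → 8 → 4 → 2 → 1
Total steps = 140

140 steps


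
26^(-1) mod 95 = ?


Use the extended Euclidean algorithm on (95, 26); each row r = 95*s + 26*t:
r=95, s=1, t=0
r=26, s=0, t=1
q=3: r=17, s=1, t=-3   [95*(1) + 26*(-3) = 17]
q=1: r=9, s=-1, t=4   [95*(-1) + 26*(4) = 9]
q=1: r=8, s=2, t=-7   [95*(2) + 26*(-7) = 8]
q=1: r=1, s=-3, t=11   [95*(-3) + 26*(11) = 1]
q=8: r=0, s=26, t=-95   [95*(26) + 26*(-95) = 0]
GCD = 1 with t = 11, so 26*(11) ≡ 1 (mod 95)
Inverse = 11 mod 95 = 11
Check: 26 * 11 = 286 ≡ 1 (mod 95)

26^(-1) ≡ 11 (mod 95)


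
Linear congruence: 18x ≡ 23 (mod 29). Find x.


GCD(18, 29) = 1, unique solution
a^(-1) mod 29 = 21
x = 21 * 23 mod 29 = 19

x ≡ 19 (mod 29)


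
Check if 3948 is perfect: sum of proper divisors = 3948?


Proper divisors of 3948: 1, 2, 3, 4, 6, 7, 12, 14, 21, 28, 42, 47, 84, 94, 141, 188, 282, 329, 564, 658, 987, 1316, 1974
Sum = 1 + 2 + 3 + 4 + 6 + 7 + 12 + 14 + 21 + 28 + 42 + 47 + 84 + 94 + 141 + 188 + 282 + 329 + 564 + 658 + 987 + 1316 + 1974 = 6804

No, 3948 is not perfect (6804 ≠ 3948)


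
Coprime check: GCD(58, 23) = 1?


Euclidean algorithm:
58 = 2 * 23 + 12
23 = 1 * 12 + 11
12 = 1 * 11 + 1
11 = 11 * 1 + 0
GCD(58, 23) = 1

Yes, coprime (GCD = 1)


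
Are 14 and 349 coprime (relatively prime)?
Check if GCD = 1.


Euclidean algorithm:
349 = 24 * 14 + 13
14 = 1 * 13 + 1
13 = 13 * 1 + 0
GCD(14, 349) = 1

Yes, coprime (GCD = 1)


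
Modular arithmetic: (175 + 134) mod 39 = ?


175 + 134 = 309
309 mod 39 = 36


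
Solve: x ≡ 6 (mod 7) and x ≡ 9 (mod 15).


M = 7*15 = 105
M1 = M/7 = 15, M2 = M/15 = 7
M1^(-1) mod 7 = 1, M2^(-1) mod 15 = 13
x = 6*15*1 + 9*7*13 = 909
909 mod 105 = 69
Check: 69 mod 7 = 6 ✓, 69 mod 15 = 9 ✓

x ≡ 69 (mod 105)


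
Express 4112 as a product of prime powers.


4112 / 2 = 2056
2056 / 2 = 1028
1028 / 2 = 514
514 / 2 = 257
257 / 257 = 1
4112 = 2^4 × 257


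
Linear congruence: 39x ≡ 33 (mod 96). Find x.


GCD(39, 96) = 3 divides 33
Divide: 13x ≡ 11 (mod 32)
x ≡ 23 (mod 32)


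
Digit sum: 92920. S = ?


9 + 2 + 9 + 2 + 0 = 22


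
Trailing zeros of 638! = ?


floor(638/5) = 127
floor(638/25) = 25
floor(638/125) = 5
floor(638/625) = 1
Total = 158

158 trailing zeros


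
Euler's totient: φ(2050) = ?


2050 = 2 × 5^2 × 41
Prime factors: 2, 5, 41
φ(2050) = 2050 × (1-1/2) × (1-1/5) × (1-1/41)
= 2050 × 1/2 × 4/5 × 40/41 = 800

φ(2050) = 800


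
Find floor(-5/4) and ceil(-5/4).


-5/4 = -1.2500
floor = -2
ceil = -1

floor = -2, ceil = -1


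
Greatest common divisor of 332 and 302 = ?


332 = 1 * 302 + 30
302 = 10 * 30 + 2
30 = 15 * 2 + 0
GCD = 2


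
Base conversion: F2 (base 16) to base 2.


F2 (base 16) = 242 (decimal)
242 (decimal) = 11110010 (base 2)


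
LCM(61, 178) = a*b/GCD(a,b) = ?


GCD(61, 178) = 1
LCM = 61*178/1 = 10858/1 = 10858

LCM = 10858


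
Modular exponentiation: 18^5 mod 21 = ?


18^1 mod 21 = 18
18^2 mod 21 = 9
18^3 mod 21 = 15
18^4 mod 21 = 18
18^5 mod 21 = 9


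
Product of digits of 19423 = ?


1 × 9 × 4 × 2 × 3 = 216


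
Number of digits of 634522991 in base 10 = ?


634522991 has 9 digits in base 10
floor(log10(634522991)) + 1 = floor(8.8024) + 1 = 9

9 digits (base 10)


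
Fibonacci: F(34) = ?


Sequence: 1, 1, 2, 3, 5, 8, 13, 21, 34, 55, 89, 144, 233, 377, 610, 987, 1597, 2584, 4181, 6765, 10946, 17711, 28657, 46368, 75025, 121393, 196418, 317811, 514229, 832040, 1346269, 2178309, 3524578, 5702887
F(34) = 5702887


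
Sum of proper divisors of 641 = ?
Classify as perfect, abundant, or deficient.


Proper divisors: 1
Sum = 1 = 1
1 < 641 → deficient

s(641) = 1 (deficient)


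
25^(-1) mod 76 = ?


Use the extended Euclidean algorithm on (76, 25); each row r = 76*s + 25*t:
r=76, s=1, t=0
r=25, s=0, t=1
q=3: r=1, s=1, t=-3   [76*(1) + 25*(-3) = 1]
q=25: r=0, s=-25, t=76   [76*(-25) + 25*(76) = 0]
GCD = 1 with t = -3, so 25*(-3) ≡ 1 (mod 76)
Inverse = -3 mod 76 = 73
Check: 25 * 73 = 1825 ≡ 1 (mod 76)

25^(-1) ≡ 73 (mod 76)


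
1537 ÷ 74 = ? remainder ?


1537 = 74 * 20 + 57
Check: 1480 + 57 = 1537

q = 20, r = 57


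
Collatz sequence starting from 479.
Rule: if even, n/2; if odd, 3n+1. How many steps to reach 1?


479 → 1438 → 719 → 2158 → 1079 → 3238 → 1619 → 4858 → 2429 → 7288 → 3644 → 1822 → 911 → 2734 → 1367 → 4102 → 2051 → 6154 → 3077 → 9232 → 4616 → 2308 → 1154 → 577 → 1732 → 866 → 433 → 1300 → 650 → 325 → 976 → 488 → 244 → 122 → 61 → 184 → 92 → 46 → 23 → 70 → 35 → 106 → 53 → 160 → 80 → 40 → 20 → 10 → 5 → 16 → 8 → 4 → 2 → 1
Total steps = 53

53 steps


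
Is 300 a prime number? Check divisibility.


300 / 2 = 150 (exact division)
300 is NOT prime.

No, 300 is not prime


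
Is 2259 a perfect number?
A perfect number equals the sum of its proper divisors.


Proper divisors of 2259: 1, 3, 9, 251, 753
Sum = 1 + 3 + 9 + 251 + 753 = 1017

No, 2259 is not perfect (1017 ≠ 2259)


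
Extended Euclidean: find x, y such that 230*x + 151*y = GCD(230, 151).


Tabular extended Euclidean (each row: r = 230*s + 151*t):
r=230, s=1, t=0
r=151, s=0, t=1
q=1: r=79, s=1, t=-1   [230*(1) + 151*(-1) = 79]
q=1: r=72, s=-1, t=2   [230*(-1) + 151*(2) = 72]
q=1: r=7, s=2, t=-3   [230*(2) + 151*(-3) = 7]
q=10: r=2, s=-21, t=32   [230*(-21) + 151*(32) = 2]
q=3: r=1, s=65, t=-99   [230*(65) + 151*(-99) = 1]
q=2: r=0, s=-151, t=230   [230*(-151) + 151*(230) = 0]
GCD = 1; from the row with r=1: x=65, y=-99
Check: 230*(65) + 151*(-99) = 14950 - 14949 = 1

GCD = 1, x = 65, y = -99


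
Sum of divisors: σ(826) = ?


Divisors of 826: 1, 2, 7, 14, 59, 118, 413, 826
Sum = 1 + 2 + 7 + 14 + 59 + 118 + 413 + 826 = 1440

σ(826) = 1440


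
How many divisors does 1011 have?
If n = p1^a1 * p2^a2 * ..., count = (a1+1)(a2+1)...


1011 = 3^1 × 337^1
d(1011) = (1+1) × (1+1) = 4

4 divisors


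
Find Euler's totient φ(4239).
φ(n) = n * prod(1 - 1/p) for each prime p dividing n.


4239 = 3^3 × 157
Prime factors: 3, 157
φ(4239) = 4239 × (1-1/3) × (1-1/157)
= 4239 × 2/3 × 156/157 = 2808

φ(4239) = 2808


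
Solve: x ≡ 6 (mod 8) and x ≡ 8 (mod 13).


M = 8*13 = 104
M1 = M/8 = 13, M2 = M/13 = 8
M1^(-1) mod 8 = 5, M2^(-1) mod 13 = 5
x = 6*13*5 + 8*8*5 = 710
710 mod 104 = 86
Check: 86 mod 8 = 6 ✓, 86 mod 13 = 8 ✓

x ≡ 86 (mod 104)


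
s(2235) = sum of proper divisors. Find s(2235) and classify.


Proper divisors: 1, 3, 5, 15, 149, 447, 745
Sum = 1 + 3 + 5 + 15 + 149 + 447 + 745 = 1365
1365 < 2235 → deficient

s(2235) = 1365 (deficient)


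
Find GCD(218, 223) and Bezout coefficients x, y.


Tabular extended Euclidean (each row: r = 218*s + 223*t):
r=218, s=1, t=0
r=223, s=0, t=1
q=0: r=218, s=1, t=0   [218*(1) + 223*(0) = 218]
q=1: r=5, s=-1, t=1   [218*(-1) + 223*(1) = 5]
q=43: r=3, s=44, t=-43   [218*(44) + 223*(-43) = 3]
q=1: r=2, s=-45, t=44   [218*(-45) + 223*(44) = 2]
q=1: r=1, s=89, t=-87   [218*(89) + 223*(-87) = 1]
q=2: r=0, s=-223, t=218   [218*(-223) + 223*(218) = 0]
GCD = 1; from the row with r=1: x=89, y=-87
Check: 218*(89) + 223*(-87) = 19402 - 19401 = 1

GCD = 1, x = 89, y = -87


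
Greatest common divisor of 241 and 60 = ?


241 = 4 * 60 + 1
60 = 60 * 1 + 0
GCD = 1


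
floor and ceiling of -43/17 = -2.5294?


-43/17 = -2.5294
floor = -3
ceil = -2

floor = -3, ceil = -2


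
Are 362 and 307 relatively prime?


Euclidean algorithm:
362 = 1 * 307 + 55
307 = 5 * 55 + 32
55 = 1 * 32 + 23
32 = 1 * 23 + 9
23 = 2 * 9 + 5
9 = 1 * 5 + 4
5 = 1 * 4 + 1
4 = 4 * 1 + 0
GCD(362, 307) = 1

Yes, coprime (GCD = 1)


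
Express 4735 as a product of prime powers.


4735 / 5 = 947
947 / 947 = 1
4735 = 5 × 947


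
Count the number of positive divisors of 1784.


1784 = 2^3 × 223^1
d(1784) = (3+1) × (1+1) = 8

8 divisors


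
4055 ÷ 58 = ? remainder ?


4055 = 58 * 69 + 53
Check: 4002 + 53 = 4055

q = 69, r = 53


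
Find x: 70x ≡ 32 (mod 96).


GCD(70, 96) = 2 divides 32
Divide: 35x ≡ 16 (mod 48)
x ≡ 32 (mod 48)


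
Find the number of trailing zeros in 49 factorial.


floor(49/5) = 9
floor(49/25) = 1
Total = 10

10 trailing zeros


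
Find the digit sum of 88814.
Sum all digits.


8 + 8 + 8 + 1 + 4 = 29


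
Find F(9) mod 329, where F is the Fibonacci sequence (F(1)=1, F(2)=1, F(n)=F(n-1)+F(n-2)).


F(k) mod 329 for k=1..9:
1, 1, 2, 3, 5, 8, 13, 21, 34
F(9) mod 329 = 34


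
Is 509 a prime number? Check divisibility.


Check divisors up to sqrt(509) = 22.5610
No divisors found.
509 is prime.

Yes, 509 is prime


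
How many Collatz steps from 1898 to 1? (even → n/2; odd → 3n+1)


1898 → 949 → 2848 → 1424 → 712 → 356 → 178 → 89 → 268 → 134 → 67 → 202 → 101 → 304 → 152 → 76 → 38 → 19 → 58 → 29 → 88 → 44 → 22 → 11 → 34 → 17 → 52 → 26 → 13 → 40 → 20 → 10 → 5 → 16 → 8 → 4 → 2 → 1
Total steps = 37

37 steps


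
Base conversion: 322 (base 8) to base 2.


322 (base 8) = 210 (decimal)
210 (decimal) = 11010010 (base 2)


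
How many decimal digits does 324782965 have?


324782965 has 9 digits in base 10
floor(log10(324782965)) + 1 = floor(8.5116) + 1 = 9

9 digits (base 10)


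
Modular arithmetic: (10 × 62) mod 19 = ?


10 × 62 = 620
620 mod 19 = 12


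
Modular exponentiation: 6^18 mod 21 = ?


6^1 mod 21 = 6
6^2 mod 21 = 15
6^3 mod 21 = 6
6^4 mod 21 = 15
6^5 mod 21 = 6
6^6 mod 21 = 15
6^7 mod 21 = 6
6^8 mod 21 = 15
6^9 mod 21 = 6
6^10 mod 21 = 15
6^11 mod 21 = 6
6^12 mod 21 = 15
6^13 mod 21 = 6
6^14 mod 21 = 15
6^15 mod 21 = 6
6^16 mod 21 = 15
6^17 mod 21 = 6
6^18 mod 21 = 15


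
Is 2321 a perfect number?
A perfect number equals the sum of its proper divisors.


Proper divisors of 2321: 1, 11, 211
Sum = 1 + 11 + 211 = 223

No, 2321 is not perfect (223 ≠ 2321)


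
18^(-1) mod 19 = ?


Use the extended Euclidean algorithm on (19, 18); each row r = 19*s + 18*t:
r=19, s=1, t=0
r=18, s=0, t=1
q=1: r=1, s=1, t=-1   [19*(1) + 18*(-1) = 1]
q=18: r=0, s=-18, t=19   [19*(-18) + 18*(19) = 0]
GCD = 1 with t = -1, so 18*(-1) ≡ 1 (mod 19)
Inverse = -1 mod 19 = 18
Check: 18 * 18 = 324 ≡ 1 (mod 19)

18^(-1) ≡ 18 (mod 19)


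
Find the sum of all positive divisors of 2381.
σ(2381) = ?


Divisors of 2381: 1, 2381
Sum = 1 + 2381 = 2382

σ(2381) = 2382


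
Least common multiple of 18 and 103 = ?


GCD(18, 103) = 1
LCM = 18*103/1 = 1854/1 = 1854

LCM = 1854


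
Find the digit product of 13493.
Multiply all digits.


1 × 3 × 4 × 9 × 3 = 324


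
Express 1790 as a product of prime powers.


1790 / 2 = 895
895 / 5 = 179
179 / 179 = 1
1790 = 2 × 5 × 179


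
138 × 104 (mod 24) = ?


138 × 104 = 14352
14352 mod 24 = 0


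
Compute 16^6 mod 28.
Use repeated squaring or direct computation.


16^1 mod 28 = 16
16^2 mod 28 = 4
16^3 mod 28 = 8
16^4 mod 28 = 16
16^5 mod 28 = 4
16^6 mod 28 = 8


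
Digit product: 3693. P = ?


3 × 6 × 9 × 3 = 486


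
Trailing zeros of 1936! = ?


floor(1936/5) = 387
floor(1936/25) = 77
floor(1936/125) = 15
floor(1936/625) = 3
Total = 482

482 trailing zeros


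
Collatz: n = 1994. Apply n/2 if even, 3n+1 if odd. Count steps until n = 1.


1994 → 997 → 2992 → 1496 → 748 → 374 → 187 → 562 → 281 → 844 → 422 → 211 → 634 → 317 → 952 → 476 → 238 → 119 → 358 → 179 → 538 → 269 → 808 → 404 → 202 → 101 → 304 → 152 → 76 → 38 → 19 → 58 → 29 → 88 → 44 → 22 → 11 → 34 → 17 → 52 → 26 → 13 → 40 → 20 → 10 → 5 → 16 → 8 → 4 → 2 → 1
Total steps = 50

50 steps


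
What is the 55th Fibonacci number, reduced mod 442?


F(k) mod 442 for k=1..55:
1, 1, 2, 3, 5, 8, 13, 21, 34, 55, 89, 144, 233, 377, 168, 103, 271, 374, 203, 135, 338, 31, 369, 400, 327, 285, 170, 13, 183, 196, 379, 133, 70, 203, 273, 34, 307, 341, 206, 105, 311, 416, 285, 259, 102, 361, 21, 382, 403, 343, 304, 205, 67, 272, 339
F(55) mod 442 = 339


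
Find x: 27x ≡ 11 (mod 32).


GCD(27, 32) = 1, unique solution
a^(-1) mod 32 = 19
x = 19 * 11 mod 32 = 17

x ≡ 17 (mod 32)


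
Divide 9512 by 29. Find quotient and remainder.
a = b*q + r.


9512 = 29 * 328 + 0
Check: 9512 + 0 = 9512

q = 328, r = 0


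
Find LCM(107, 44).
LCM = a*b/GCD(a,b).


GCD(107, 44) = 1
LCM = 107*44/1 = 4708/1 = 4708

LCM = 4708


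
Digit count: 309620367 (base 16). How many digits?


309620367 in base 16 = 12746E8F
Number of digits = 8

8 digits (base 16)


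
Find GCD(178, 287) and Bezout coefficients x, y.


Tabular extended Euclidean (each row: r = 178*s + 287*t):
r=178, s=1, t=0
r=287, s=0, t=1
q=0: r=178, s=1, t=0   [178*(1) + 287*(0) = 178]
q=1: r=109, s=-1, t=1   [178*(-1) + 287*(1) = 109]
q=1: r=69, s=2, t=-1   [178*(2) + 287*(-1) = 69]
q=1: r=40, s=-3, t=2   [178*(-3) + 287*(2) = 40]
q=1: r=29, s=5, t=-3   [178*(5) + 287*(-3) = 29]
q=1: r=11, s=-8, t=5   [178*(-8) + 287*(5) = 11]
q=2: r=7, s=21, t=-13   [178*(21) + 287*(-13) = 7]
q=1: r=4, s=-29, t=18   [178*(-29) + 287*(18) = 4]
q=1: r=3, s=50, t=-31   [178*(50) + 287*(-31) = 3]
q=1: r=1, s=-79, t=49   [178*(-79) + 287*(49) = 1]
q=3: r=0, s=287, t=-178   [178*(287) + 287*(-178) = 0]
GCD = 1; from the row with r=1: x=-79, y=49
Check: 178*(-79) + 287*(49) = -14062 + 14063 = 1

GCD = 1, x = -79, y = 49


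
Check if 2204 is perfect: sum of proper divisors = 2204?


Proper divisors of 2204: 1, 2, 4, 19, 29, 38, 58, 76, 116, 551, 1102
Sum = 1 + 2 + 4 + 19 + 29 + 38 + 58 + 76 + 116 + 551 + 1102 = 1996

No, 2204 is not perfect (1996 ≠ 2204)


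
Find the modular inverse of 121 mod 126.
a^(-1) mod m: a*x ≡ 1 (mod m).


Use the extended Euclidean algorithm on (126, 121); each row r = 126*s + 121*t:
r=126, s=1, t=0
r=121, s=0, t=1
q=1: r=5, s=1, t=-1   [126*(1) + 121*(-1) = 5]
q=24: r=1, s=-24, t=25   [126*(-24) + 121*(25) = 1]
q=5: r=0, s=121, t=-126   [126*(121) + 121*(-126) = 0]
GCD = 1 with t = 25, so 121*(25) ≡ 1 (mod 126)
Inverse = 25 mod 126 = 25
Check: 121 * 25 = 3025 ≡ 1 (mod 126)

121^(-1) ≡ 25 (mod 126)


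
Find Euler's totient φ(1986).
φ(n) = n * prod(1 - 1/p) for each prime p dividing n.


1986 = 2 × 3 × 331
Prime factors: 2, 3, 331
φ(1986) = 1986 × (1-1/2) × (1-1/3) × (1-1/331)
= 1986 × 1/2 × 2/3 × 330/331 = 660

φ(1986) = 660


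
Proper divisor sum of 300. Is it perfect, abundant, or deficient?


Proper divisors: 1, 2, 3, 4, 5, 6, 10, 12, 15, 20, 25, 30, 50, 60, 75, 100, 150
Sum = 1 + 2 + 3 + 4 + 5 + 6 + 10 + 12 + 15 + 20 + 25 + 30 + 50 + 60 + 75 + 100 + 150 = 568
568 > 300 → abundant

s(300) = 568 (abundant)
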